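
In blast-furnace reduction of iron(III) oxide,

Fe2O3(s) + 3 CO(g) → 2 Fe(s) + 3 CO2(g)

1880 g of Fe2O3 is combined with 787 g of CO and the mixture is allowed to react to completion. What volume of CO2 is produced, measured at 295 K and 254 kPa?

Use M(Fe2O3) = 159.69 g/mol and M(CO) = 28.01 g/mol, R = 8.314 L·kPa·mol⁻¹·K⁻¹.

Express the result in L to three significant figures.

n(Fe2O3) = 1880 / 159.69 = 11.77 mol
n(CO) = 787 / 28.01 = 28.10 mol
For 11.77 mol Fe2O3, stoichiometry requires (3/1) × 11.77 = 35.31 mol CO; 28.10 mol is available, so CO is limiting.
n(CO2) = (3/3) × 28.10 = 28.10 mol
V(CO2) = nRT/P = 28.10 × 8.314 × 295 / 254 = 271.3 L

271 L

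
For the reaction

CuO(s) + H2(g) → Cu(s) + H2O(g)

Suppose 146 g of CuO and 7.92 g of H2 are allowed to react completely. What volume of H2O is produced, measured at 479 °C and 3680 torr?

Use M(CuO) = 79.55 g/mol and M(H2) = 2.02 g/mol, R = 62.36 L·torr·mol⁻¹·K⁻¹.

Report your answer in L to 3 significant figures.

n(CuO) = 146 / 79.55 = 1.835 mol
n(H2) = 7.92 / 2.02 = 3.921 mol
For 1.835 mol CuO, stoichiometry requires (1/1) × 1.835 = 1.835 mol H2; 3.921 mol is available, so CuO is limiting.
n(H2O) = (1/1) × 1.835 = 1.835 mol
V(H2O) = nRT/P = 1.835 × 62.36 × 752.15 / 3680 = 23.39 L

23.4 L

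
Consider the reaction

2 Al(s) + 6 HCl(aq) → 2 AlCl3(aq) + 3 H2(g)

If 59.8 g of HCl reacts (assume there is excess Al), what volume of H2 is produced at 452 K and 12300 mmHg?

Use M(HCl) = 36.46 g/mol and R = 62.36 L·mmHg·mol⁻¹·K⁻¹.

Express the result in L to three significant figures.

1.88 L

n(HCl) = 59.80 / 36.46 = 1.640 mol
n(H2) = (3/6) × 1.640 = 0.8200 mol
V = nRT/P = 0.8200 × 62.36 × 452 / 12300 = 1.879 L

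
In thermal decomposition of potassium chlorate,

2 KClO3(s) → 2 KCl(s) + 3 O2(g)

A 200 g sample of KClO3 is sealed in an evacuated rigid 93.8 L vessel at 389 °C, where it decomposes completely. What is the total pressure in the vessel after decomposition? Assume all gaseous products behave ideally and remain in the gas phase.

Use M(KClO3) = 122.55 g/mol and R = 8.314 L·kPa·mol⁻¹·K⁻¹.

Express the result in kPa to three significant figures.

n(KClO3) = 200 / 122.55 = 1.632 mol
n(gas produced) = (3/2) × 1.632 = 2.448 mol
P = nRT/V = 2.448 × 8.314 × 662.15 / 93.8 = 143.7 kPa

144 kPa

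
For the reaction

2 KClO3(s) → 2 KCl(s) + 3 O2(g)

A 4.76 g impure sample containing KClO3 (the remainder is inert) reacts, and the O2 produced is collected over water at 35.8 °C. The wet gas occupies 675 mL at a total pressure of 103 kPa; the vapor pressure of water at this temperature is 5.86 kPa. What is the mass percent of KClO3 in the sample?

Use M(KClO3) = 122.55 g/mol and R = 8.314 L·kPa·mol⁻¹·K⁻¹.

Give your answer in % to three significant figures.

P(O2) = 103 − 5.86 = 97.14 kPa
n(O2) = PV/RT = (97.14 × 0.6750) / (8.314 × 308.95) = 0.02553 mol
n(KClO3) = (2/3) × 0.02553 = 0.01702 mol
m(KClO3) = 0.01702 × 122.55 = 2.086 g
%KClO3 = 2.086 / 4.76 × 100 = 43.82%

43.8 %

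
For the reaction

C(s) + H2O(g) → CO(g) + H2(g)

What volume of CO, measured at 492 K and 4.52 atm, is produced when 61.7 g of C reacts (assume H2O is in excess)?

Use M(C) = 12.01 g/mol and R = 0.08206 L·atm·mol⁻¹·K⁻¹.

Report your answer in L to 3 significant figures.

45.9 L

n(C) = 61.70 / 12.01 = 5.137 mol
n(CO) = (1/1) × 5.137 = 5.137 mol
V = nRT/P = 5.137 × 0.08206 × 492 / 4.52 = 45.88 L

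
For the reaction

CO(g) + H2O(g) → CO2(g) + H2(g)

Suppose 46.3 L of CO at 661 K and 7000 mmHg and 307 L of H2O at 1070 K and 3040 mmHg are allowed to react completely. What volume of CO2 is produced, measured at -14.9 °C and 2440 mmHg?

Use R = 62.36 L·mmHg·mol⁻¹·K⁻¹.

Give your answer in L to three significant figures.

51.9 L

n(CO) = PV/RT = (7000 × 46.3) / (62.36 × 661) = 7.863 mol
n(H2O) = PV/RT = (3040 × 307) / (62.36 × 1070) = 13.99 mol
For 7.863 mol CO, stoichiometry requires (1/1) × 7.863 = 7.863 mol H2O; 13.99 mol is available, so CO is limiting.
n(CO2) = (1/1) × 7.863 = 7.863 mol
V(CO2) = nRT/P = 7.863 × 62.36 × 258.25 / 2440 = 51.90 L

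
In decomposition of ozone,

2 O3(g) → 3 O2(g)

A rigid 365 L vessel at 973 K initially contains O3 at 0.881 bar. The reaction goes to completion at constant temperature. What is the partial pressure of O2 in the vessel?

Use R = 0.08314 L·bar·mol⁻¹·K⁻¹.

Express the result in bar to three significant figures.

1.32 bar

n(O3)₀ = PV/RT = (0.881 × 365) / (0.08314 × 973) = 3.975 mol
n(O2) = (3/2) × 3.975 = 5.963 mol
P(O2) = nRT/V = 5.963 × 0.08314 × 973 / 365 = 1.322 bar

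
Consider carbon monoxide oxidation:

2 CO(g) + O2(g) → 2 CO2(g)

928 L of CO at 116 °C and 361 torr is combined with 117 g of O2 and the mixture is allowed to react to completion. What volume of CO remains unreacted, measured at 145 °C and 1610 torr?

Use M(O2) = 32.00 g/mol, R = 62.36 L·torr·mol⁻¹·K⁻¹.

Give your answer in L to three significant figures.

105 L

n(CO) = PV/RT = (361 × 928) / (62.36 × 389.15) = 13.80 mol
n(O2) = 117 / 32.00 = 3.656 mol
For 13.80 mol CO, stoichiometry requires (1/2) × 13.80 = 6.900 mol O2; 3.656 mol is available, so O2 is limiting.
n(CO) consumed = (2/1) × 3.656 = 7.312 mol; remaining = 13.80 − 7.312 = 6.488 mol
V(CO) = nRT/P = 6.488 × 62.36 × 418.15 / 1610 = 105.1 L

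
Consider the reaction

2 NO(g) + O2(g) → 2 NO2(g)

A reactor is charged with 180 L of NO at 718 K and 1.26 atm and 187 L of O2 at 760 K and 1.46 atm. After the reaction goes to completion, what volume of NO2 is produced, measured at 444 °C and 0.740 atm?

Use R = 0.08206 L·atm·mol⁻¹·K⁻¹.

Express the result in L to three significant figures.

n(NO) = PV/RT = (1.26 × 180) / (0.08206 × 718) = 3.849 mol
n(O2) = PV/RT = (1.46 × 187) / (0.08206 × 760) = 4.378 mol
For 3.849 mol NO, stoichiometry requires (1/2) × 3.849 = 1.925 mol O2; 4.378 mol is available, so NO is limiting.
n(NO2) = (2/2) × 3.849 = 3.849 mol
V(NO2) = nRT/P = 3.849 × 0.08206 × 717.15 / 0.740 = 306.1 L

306 L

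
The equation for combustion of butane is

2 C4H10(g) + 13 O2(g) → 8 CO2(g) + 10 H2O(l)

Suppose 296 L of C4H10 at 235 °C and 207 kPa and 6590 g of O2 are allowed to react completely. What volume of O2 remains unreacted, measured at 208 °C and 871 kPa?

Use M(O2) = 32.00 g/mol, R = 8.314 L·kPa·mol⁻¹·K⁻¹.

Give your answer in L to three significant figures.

n(C4H10) = PV/RT = (207 × 296) / (8.314 × 508.15) = 14.50 mol
n(O2) = 6590 / 32.00 = 205.9 mol
For 14.50 mol C4H10, stoichiometry requires (13/2) × 14.50 = 94.25 mol O2; 205.9 mol is available, so C4H10 is limiting.
n(O2) consumed = (13/2) × 14.50 = 94.25 mol; remaining = 205.9 − 94.25 = 111.7 mol
V(O2) = nRT/P = 111.7 × 8.314 × 481.15 / 871 = 513.0 L

513 L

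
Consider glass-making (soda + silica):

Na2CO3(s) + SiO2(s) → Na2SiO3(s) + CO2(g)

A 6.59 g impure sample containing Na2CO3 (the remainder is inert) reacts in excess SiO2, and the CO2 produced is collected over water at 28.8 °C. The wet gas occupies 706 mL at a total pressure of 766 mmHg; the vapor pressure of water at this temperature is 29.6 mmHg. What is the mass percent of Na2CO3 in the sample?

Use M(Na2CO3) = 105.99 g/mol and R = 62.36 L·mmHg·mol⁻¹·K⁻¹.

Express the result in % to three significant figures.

44.4 %

P(CO2) = 766 − 29.6 = 736.4 mmHg
n(CO2) = PV/RT = (736.4 × 0.7060) / (62.36 × 301.95) = 0.02761 mol
n(Na2CO3) = (1/1) × 0.02761 = 0.02761 mol
m(Na2CO3) = 0.02761 × 105.99 = 2.926 g
%Na2CO3 = 2.926 / 6.59 × 100 = 44.40%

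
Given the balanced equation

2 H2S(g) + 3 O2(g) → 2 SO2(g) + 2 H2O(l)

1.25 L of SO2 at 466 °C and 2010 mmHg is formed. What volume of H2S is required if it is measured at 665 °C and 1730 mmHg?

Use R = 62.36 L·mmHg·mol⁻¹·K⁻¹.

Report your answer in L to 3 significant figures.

n(SO2) = PV/RT = (2010 × 1.25) / (62.36 × 739.15) = 0.05451 mol
n(H2S) = (2/2) × 0.05451 = 0.05451 mol
V = nRT/P = 0.05451 × 62.36 × 938.15 / 1730 = 1.843 L

1.84 L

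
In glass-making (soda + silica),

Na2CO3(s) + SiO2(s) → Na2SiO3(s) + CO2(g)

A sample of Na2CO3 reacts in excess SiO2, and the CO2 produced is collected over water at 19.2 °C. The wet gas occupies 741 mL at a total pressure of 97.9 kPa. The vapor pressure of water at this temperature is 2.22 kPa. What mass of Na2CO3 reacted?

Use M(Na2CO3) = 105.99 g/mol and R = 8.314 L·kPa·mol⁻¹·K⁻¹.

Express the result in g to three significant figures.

P(CO2) = 97.9 − 2.22 = 95.68 kPa
n(CO2) = PV/RT = (95.68 × 0.7410) / (8.314 × 292.35) = 0.02917 mol
n(Na2CO3) = (1/1) × 0.02917 = 0.02917 mol
m(Na2CO3) = 0.02917 × 105.99 = 3.092 g

3.09 g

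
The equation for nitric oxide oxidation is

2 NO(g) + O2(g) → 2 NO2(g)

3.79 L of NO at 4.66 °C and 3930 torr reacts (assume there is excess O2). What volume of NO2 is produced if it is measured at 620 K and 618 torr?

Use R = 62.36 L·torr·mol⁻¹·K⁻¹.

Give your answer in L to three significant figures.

53.8 L

n(NO) = PV/RT = (3930 × 3.79) / (62.36 × 277.81) = 0.8598 mol
n(NO2) = (2/2) × 0.8598 = 0.8598 mol
V = nRT/P = 0.8598 × 62.36 × 620 / 618 = 53.79 L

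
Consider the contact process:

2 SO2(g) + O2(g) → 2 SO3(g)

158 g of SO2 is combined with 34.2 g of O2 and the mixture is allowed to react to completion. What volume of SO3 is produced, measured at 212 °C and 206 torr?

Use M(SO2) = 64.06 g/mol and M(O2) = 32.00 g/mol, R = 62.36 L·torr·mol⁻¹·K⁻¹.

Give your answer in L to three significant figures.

n(SO2) = 158 / 64.06 = 2.466 mol
n(O2) = 34.2 / 32.00 = 1.069 mol
For 2.466 mol SO2, stoichiometry requires (1/2) × 2.466 = 1.233 mol O2; 1.069 mol is available, so O2 is limiting.
n(SO3) = (2/1) × 1.069 = 2.138 mol
V(SO3) = nRT/P = 2.138 × 62.36 × 485.15 / 206 = 314.0 L

314 L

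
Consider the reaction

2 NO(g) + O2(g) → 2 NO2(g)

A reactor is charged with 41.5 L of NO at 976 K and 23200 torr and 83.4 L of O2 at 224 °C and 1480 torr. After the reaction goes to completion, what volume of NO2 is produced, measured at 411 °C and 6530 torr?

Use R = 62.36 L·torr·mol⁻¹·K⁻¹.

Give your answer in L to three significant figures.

n(NO) = PV/RT = (23200 × 41.5) / (62.36 × 976) = 15.82 mol
n(O2) = PV/RT = (1480 × 83.4) / (62.36 × 497.15) = 3.981 mol
For 15.82 mol NO, stoichiometry requires (1/2) × 15.82 = 7.910 mol O2; 3.981 mol is available, so O2 is limiting.
n(NO2) = (2/1) × 3.981 = 7.962 mol
V(NO2) = nRT/P = 7.962 × 62.36 × 684.15 / 6530 = 52.02 L

52.0 L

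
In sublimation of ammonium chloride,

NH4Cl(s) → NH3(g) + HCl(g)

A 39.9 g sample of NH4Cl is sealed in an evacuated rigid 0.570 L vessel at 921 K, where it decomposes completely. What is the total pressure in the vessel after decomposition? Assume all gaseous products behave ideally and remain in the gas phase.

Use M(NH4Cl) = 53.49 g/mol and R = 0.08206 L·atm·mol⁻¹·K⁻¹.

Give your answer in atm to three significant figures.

198 atm

n(NH4Cl) = 39.9 / 53.49 = 0.7459 mol
n(gas produced) = (2/1) × 0.7459 = 1.492 mol
P = nRT/V = 1.492 × 0.08206 × 921 / 0.570 = 197.8 atm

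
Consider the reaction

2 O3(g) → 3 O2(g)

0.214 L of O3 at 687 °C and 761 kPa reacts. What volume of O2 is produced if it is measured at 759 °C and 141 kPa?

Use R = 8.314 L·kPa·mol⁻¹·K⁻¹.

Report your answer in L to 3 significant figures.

n(O3) = PV/RT = (761 × 0.214) / (8.314 × 960.15) = 0.02040 mol
n(O2) = (3/2) × 0.02040 = 0.03060 mol
V = nRT/P = 0.03060 × 8.314 × 1032.15 / 141 = 1.862 L

1.86 L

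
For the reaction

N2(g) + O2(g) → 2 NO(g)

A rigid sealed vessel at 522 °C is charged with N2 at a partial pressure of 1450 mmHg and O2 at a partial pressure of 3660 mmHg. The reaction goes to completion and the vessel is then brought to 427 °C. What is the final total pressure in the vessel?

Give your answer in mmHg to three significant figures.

With V and T fixed, P_i ∝ n_i, so the mole ratios apply directly to partial pressures at 522 °C.
P(O2) required for 1450 mmHg of N2 = (1/1) × 1450 = 1450 mmHg; available 3660 mmHg, so N2 is limiting.
P(O2) remaining = 3660 − (1/1) × 1450 = 2210 mmHg
P(gaseous products) = (2)/1 × 1450 = 2900 mmHg
P_total at 522 °C = 2210 + 2900 = 5110 mmHg
Scaling to 427 °C: P = 5110 × 700.15/795.15 = 4499 mmHg

4500 mmHg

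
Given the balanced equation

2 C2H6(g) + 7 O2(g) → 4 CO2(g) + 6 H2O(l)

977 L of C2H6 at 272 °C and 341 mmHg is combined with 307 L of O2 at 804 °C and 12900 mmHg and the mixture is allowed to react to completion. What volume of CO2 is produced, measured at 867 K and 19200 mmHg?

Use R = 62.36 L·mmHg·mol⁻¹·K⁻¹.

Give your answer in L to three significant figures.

55.2 L

n(C2H6) = PV/RT = (341 × 977) / (62.36 × 545.15) = 9.800 mol
n(O2) = PV/RT = (12900 × 307) / (62.36 × 1077.15) = 58.96 mol
For 9.800 mol C2H6, stoichiometry requires (7/2) × 9.800 = 34.30 mol O2; 58.96 mol is available, so C2H6 is limiting.
n(CO2) = (4/2) × 9.800 = 19.60 mol
V(CO2) = nRT/P = 19.60 × 62.36 × 867 / 19200 = 55.19 L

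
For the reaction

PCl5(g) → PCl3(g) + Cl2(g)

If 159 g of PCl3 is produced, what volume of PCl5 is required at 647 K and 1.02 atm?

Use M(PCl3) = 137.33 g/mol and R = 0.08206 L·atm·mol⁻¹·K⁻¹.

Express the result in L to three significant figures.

60.3 L

n(PCl3) = 159.0 / 137.33 = 1.158 mol
n(PCl5) = (1/1) × 1.158 = 1.158 mol
V = nRT/P = 1.158 × 0.08206 × 647 / 1.02 = 60.28 L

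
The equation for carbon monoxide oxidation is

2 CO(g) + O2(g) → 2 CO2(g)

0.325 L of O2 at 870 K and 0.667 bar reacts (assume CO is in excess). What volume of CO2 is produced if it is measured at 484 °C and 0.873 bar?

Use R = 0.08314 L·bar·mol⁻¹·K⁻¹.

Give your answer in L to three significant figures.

n(O2) = PV/RT = (0.667 × 0.325) / (0.08314 × 870) = 0.002997 mol
n(CO2) = (2/1) × 0.002997 = 0.005994 mol
V = nRT/P = 0.005994 × 0.08314 × 757.15 / 0.873 = 0.4322 L

0.432 L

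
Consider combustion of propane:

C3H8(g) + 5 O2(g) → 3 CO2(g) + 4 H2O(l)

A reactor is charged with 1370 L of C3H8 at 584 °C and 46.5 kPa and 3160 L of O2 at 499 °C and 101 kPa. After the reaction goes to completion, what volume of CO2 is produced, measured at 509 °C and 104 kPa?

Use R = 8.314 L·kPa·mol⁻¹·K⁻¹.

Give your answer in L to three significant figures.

n(C3H8) = PV/RT = (46.5 × 1370) / (8.314 × 857.15) = 8.939 mol
n(O2) = PV/RT = (101 × 3160) / (8.314 × 772.15) = 49.72 mol
For 8.939 mol C3H8, stoichiometry requires (5/1) × 8.939 = 44.70 mol O2; 49.72 mol is available, so C3H8 is limiting.
n(CO2) = (3/1) × 8.939 = 26.82 mol
V(CO2) = nRT/P = 26.82 × 8.314 × 782.15 / 104 = 1677 L

1680 L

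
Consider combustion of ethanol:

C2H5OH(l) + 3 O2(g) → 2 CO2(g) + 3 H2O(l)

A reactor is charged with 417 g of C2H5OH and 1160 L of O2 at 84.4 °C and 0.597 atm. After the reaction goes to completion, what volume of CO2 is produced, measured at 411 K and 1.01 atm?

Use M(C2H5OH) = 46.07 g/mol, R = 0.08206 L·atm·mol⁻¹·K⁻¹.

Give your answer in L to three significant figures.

n(C2H5OH) = 417 / 46.07 = 9.051 mol
n(O2) = PV/RT = (0.597 × 1160) / (0.08206 × 357.55) = 23.60 mol
For 9.051 mol C2H5OH, stoichiometry requires (3/1) × 9.051 = 27.15 mol O2; 23.60 mol is available, so O2 is limiting.
n(CO2) = (2/3) × 23.60 = 15.73 mol
V(CO2) = nRT/P = 15.73 × 0.08206 × 411 / 1.01 = 525.3 L

525 L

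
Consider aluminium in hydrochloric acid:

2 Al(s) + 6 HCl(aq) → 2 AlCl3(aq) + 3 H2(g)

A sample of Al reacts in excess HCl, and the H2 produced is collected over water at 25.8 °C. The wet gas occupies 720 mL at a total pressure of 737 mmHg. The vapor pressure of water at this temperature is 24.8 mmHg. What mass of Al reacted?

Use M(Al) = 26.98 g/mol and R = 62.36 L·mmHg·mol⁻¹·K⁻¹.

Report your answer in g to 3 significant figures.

P(H2) = 737 − 24.8 = 712.2 mmHg
n(H2) = PV/RT = (712.2 × 0.7200) / (62.36 × 298.95) = 0.02751 mol
n(Al) = (2/3) × 0.02751 = 0.01834 mol
m(Al) = 0.01834 × 26.98 = 0.4948 g

0.495 g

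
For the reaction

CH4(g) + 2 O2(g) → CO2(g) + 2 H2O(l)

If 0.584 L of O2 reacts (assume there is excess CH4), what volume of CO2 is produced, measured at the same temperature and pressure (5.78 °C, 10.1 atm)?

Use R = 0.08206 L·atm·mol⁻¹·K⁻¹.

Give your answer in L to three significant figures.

0.292 L

At constant T and P, gas volumes are in the mole ratio: V(CO2) = (1/2) × 0.584 = 0.2920 L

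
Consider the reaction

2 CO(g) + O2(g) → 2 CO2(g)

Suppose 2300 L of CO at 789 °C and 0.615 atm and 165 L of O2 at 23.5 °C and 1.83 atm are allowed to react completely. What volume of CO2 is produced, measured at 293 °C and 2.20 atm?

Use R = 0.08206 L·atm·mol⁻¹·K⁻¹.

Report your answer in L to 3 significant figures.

343 L

n(CO) = PV/RT = (0.615 × 2300) / (0.08206 × 1062.15) = 16.23 mol
n(O2) = PV/RT = (1.83 × 165) / (0.08206 × 296.65) = 12.40 mol
For 16.23 mol CO, stoichiometry requires (1/2) × 16.23 = 8.115 mol O2; 12.40 mol is available, so CO is limiting.
n(CO2) = (2/2) × 16.23 = 16.23 mol
V(CO2) = nRT/P = 16.23 × 0.08206 × 566.15 / 2.20 = 342.7 L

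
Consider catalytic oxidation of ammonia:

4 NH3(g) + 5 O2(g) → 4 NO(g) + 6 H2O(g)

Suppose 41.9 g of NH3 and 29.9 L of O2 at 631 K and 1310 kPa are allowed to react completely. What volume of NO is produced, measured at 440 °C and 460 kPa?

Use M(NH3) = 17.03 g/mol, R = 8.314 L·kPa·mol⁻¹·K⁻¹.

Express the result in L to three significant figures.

31.7 L

n(NH3) = 41.9 / 17.03 = 2.460 mol
n(O2) = PV/RT = (1310 × 29.9) / (8.314 × 631) = 7.466 mol
For 2.460 mol NH3, stoichiometry requires (5/4) × 2.460 = 3.075 mol O2; 7.466 mol is available, so NH3 is limiting.
n(NO) = (4/4) × 2.460 = 2.460 mol
V(NO) = nRT/P = 2.460 × 8.314 × 713.15 / 460 = 31.71 L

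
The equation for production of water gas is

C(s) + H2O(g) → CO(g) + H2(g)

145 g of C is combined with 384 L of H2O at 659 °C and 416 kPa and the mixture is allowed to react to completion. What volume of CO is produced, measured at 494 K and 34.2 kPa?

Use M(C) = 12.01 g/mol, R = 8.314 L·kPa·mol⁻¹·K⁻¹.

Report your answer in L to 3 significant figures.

n(C) = 145 / 12.01 = 12.07 mol
n(H2O) = PV/RT = (416 × 384) / (8.314 × 932.15) = 20.61 mol
For 12.07 mol C, stoichiometry requires (1/1) × 12.07 = 12.07 mol H2O; 20.61 mol is available, so C is limiting.
n(CO) = (1/1) × 12.07 = 12.07 mol
V(CO) = nRT/P = 12.07 × 8.314 × 494 / 34.2 = 1449 L

1450 L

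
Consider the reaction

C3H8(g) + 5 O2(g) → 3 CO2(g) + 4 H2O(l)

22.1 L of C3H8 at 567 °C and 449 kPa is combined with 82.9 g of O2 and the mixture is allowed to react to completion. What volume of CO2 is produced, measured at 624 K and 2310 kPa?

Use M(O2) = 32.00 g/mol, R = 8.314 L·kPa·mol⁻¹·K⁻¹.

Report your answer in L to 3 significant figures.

3.49 L

n(C3H8) = PV/RT = (449 × 22.1) / (8.314 × 840.15) = 1.421 mol
n(O2) = 82.9 / 32.00 = 2.591 mol
For 1.421 mol C3H8, stoichiometry requires (5/1) × 1.421 = 7.105 mol O2; 2.591 mol is available, so O2 is limiting.
n(CO2) = (3/5) × 2.591 = 1.555 mol
V(CO2) = nRT/P = 1.555 × 8.314 × 624 / 2310 = 3.492 L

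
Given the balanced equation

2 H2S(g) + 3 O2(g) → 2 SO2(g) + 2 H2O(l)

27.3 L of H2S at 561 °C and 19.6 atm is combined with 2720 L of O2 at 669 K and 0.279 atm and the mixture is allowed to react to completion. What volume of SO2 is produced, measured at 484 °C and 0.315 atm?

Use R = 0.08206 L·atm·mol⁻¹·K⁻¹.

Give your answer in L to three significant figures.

1540 L

n(H2S) = PV/RT = (19.6 × 27.3) / (0.08206 × 834.15) = 7.817 mol
n(O2) = PV/RT = (0.279 × 2720) / (0.08206 × 669) = 13.82 mol
For 7.817 mol H2S, stoichiometry requires (3/2) × 7.817 = 11.73 mol O2; 13.82 mol is available, so H2S is limiting.
n(SO2) = (2/2) × 7.817 = 7.817 mol
V(SO2) = nRT/P = 7.817 × 0.08206 × 757.15 / 0.315 = 1542 L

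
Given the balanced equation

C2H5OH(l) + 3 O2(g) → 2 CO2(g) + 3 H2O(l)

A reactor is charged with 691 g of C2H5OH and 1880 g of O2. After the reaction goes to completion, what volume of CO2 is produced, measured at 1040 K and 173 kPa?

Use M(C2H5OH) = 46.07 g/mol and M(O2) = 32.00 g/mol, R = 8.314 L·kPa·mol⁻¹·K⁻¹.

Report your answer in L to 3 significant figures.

1500 L

n(C2H5OH) = 691 / 46.07 = 15.00 mol
n(O2) = 1880 / 32.00 = 58.75 mol
For 15.00 mol C2H5OH, stoichiometry requires (3/1) × 15.00 = 45.00 mol O2; 58.75 mol is available, so C2H5OH is limiting.
n(CO2) = (2/1) × 15.00 = 30.00 mol
V(CO2) = nRT/P = 30.00 × 8.314 × 1040 / 173 = 1499 L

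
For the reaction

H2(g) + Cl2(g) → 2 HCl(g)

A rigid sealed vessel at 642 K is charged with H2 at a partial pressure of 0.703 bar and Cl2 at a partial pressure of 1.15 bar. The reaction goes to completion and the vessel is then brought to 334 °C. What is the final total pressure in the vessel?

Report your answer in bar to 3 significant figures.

Because the vessel is rigid and T is held at 642 K, work the stoichiometry in partial pressures (P_i = n_iRT/V).
P(Cl2) required for 0.703 bar of H2 = (1/1) × 0.703 = 0.7030 bar; available 1.15 bar, so H2 is limiting.
P(Cl2) remaining = 1.15 − (1/1) × 0.703 = 0.4470 bar
P(gaseous products) = (2)/1 × 0.703 = 1.406 bar
P_total at 642 K = 0.4470 + 1.406 = 1.853 bar
Scaling to 334 °C: P = 1.853 × 607.15/642 = 1.752 bar

1.75 bar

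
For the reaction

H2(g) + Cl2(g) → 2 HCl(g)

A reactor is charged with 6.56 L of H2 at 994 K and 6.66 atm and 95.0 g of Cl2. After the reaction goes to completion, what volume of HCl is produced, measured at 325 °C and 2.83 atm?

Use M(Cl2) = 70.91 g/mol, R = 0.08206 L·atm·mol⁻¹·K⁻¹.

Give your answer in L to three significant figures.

n(H2) = PV/RT = (6.66 × 6.56) / (0.08206 × 994) = 0.5356 mol
n(Cl2) = 95.0 / 70.91 = 1.340 mol
For 0.5356 mol H2, stoichiometry requires (1/1) × 0.5356 = 0.5356 mol Cl2; 1.340 mol is available, so H2 is limiting.
n(HCl) = (2/1) × 0.5356 = 1.071 mol
V(HCl) = nRT/P = 1.071 × 0.08206 × 598.15 / 2.83 = 18.58 L

18.6 L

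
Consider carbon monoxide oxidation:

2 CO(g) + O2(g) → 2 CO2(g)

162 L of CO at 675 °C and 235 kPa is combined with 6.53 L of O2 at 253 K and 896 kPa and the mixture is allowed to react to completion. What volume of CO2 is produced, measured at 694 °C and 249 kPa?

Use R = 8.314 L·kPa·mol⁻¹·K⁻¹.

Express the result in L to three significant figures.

n(CO) = PV/RT = (235 × 162) / (8.314 × 948.15) = 4.829 mol
n(O2) = PV/RT = (896 × 6.53) / (8.314 × 253) = 2.782 mol
For 4.829 mol CO, stoichiometry requires (1/2) × 4.829 = 2.414 mol O2; 2.782 mol is available, so CO is limiting.
n(CO2) = (2/2) × 4.829 = 4.829 mol
V(CO2) = nRT/P = 4.829 × 8.314 × 967.15 / 249 = 155.9 L

156 L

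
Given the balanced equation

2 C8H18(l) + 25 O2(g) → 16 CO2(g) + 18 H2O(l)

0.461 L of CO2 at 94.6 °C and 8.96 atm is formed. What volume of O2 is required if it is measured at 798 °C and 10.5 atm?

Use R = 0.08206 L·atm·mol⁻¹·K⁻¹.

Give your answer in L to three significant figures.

1.79 L

n(CO2) = PV/RT = (8.96 × 0.461) / (0.08206 × 367.75) = 0.1369 mol
n(O2) = (25/16) × 0.1369 = 0.2139 mol
V = nRT/P = 0.2139 × 0.08206 × 1071.15 / 10.5 = 1.791 L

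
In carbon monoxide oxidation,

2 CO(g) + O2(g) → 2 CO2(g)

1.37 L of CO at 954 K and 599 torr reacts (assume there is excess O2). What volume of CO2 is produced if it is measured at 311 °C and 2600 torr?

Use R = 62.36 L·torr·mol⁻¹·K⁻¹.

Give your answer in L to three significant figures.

n(CO) = PV/RT = (599 × 1.37) / (62.36 × 954) = 0.01379 mol
n(CO2) = (2/2) × 0.01379 = 0.01379 mol
V = nRT/P = 0.01379 × 62.36 × 584.15 / 2600 = 0.1932 L

0.193 L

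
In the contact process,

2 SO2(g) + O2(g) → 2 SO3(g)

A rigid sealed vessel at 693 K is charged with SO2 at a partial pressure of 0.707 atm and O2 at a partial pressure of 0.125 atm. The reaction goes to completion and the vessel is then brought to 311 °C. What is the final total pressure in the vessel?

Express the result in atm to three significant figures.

With V and T fixed, P_i ∝ n_i, so the mole ratios apply directly to partial pressures at 693 K.
P(O2) required for 0.707 atm of SO2 = (1/2) × 0.707 = 0.3535 atm; available 0.125 atm, so O2 is limiting.
P(SO2) remaining = 0.707 − (2/1) × 0.125 = 0.4570 atm
P(gaseous products) = (2)/1 × 0.125 = 0.2500 atm
P_total at 693 K = 0.4570 + 0.2500 = 0.7070 atm
Scaling to 311 °C: P = 0.7070 × 584.15/693 = 0.5960 atm

0.596 atm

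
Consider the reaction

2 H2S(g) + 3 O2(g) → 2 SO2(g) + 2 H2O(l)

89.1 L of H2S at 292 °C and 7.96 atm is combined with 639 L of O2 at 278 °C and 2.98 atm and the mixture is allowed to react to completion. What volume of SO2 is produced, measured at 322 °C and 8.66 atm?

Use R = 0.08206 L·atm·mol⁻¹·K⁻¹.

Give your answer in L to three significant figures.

86.2 L

n(H2S) = PV/RT = (7.96 × 89.1) / (0.08206 × 565.15) = 15.29 mol
n(O2) = PV/RT = (2.98 × 639) / (0.08206 × 551.15) = 42.10 mol
For 15.29 mol H2S, stoichiometry requires (3/2) × 15.29 = 22.93 mol O2; 42.10 mol is available, so H2S is limiting.
n(SO2) = (2/2) × 15.29 = 15.29 mol
V(SO2) = nRT/P = 15.29 × 0.08206 × 595.15 / 8.66 = 86.23 L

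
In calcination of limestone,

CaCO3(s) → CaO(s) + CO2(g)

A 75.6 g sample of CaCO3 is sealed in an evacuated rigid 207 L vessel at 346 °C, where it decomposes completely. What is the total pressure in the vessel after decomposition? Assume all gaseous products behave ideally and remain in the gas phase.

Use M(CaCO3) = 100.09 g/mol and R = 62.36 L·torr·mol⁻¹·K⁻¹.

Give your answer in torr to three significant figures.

n(CaCO3) = 75.6 / 100.09 = 0.7553 mol
n(gas produced) = (1/1) × 0.7553 = 0.7553 mol
P = nRT/V = 0.7553 × 62.36 × 619.15 / 207 = 140.9 torr

141 torr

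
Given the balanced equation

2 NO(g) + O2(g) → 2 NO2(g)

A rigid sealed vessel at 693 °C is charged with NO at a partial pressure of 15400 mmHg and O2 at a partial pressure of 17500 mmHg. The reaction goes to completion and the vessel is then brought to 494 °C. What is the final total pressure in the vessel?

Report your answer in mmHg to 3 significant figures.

At constant V, partial pressures at 693 °C are proportional to moles, so apply stoichiometry directly to pressures.
P(O2) required for 15400 mmHg of NO = (1/2) × 15400 = 7700 mmHg; available 17500 mmHg, so NO is limiting.
P(O2) remaining = 17500 − (1/2) × 15400 = 9800 mmHg
P(gaseous products) = (2)/2 × 15400 = 15400 mmHg
P_total at 693 °C = 9800 + 15400 = 25200 mmHg
Scaling to 494 °C: P = 25200 × 767.15/966.15 = 20010 mmHg

20000 mmHg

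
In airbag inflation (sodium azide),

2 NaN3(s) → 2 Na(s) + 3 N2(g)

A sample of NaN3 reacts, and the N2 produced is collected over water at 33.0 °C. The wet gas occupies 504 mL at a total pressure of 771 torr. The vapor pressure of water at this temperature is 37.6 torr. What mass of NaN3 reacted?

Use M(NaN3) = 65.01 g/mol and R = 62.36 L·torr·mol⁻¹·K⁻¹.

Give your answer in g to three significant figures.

P(N2) = 771 − 37.6 = 733.4 torr
n(N2) = PV/RT = (733.4 × 0.5040) / (62.36 × 306.15) = 0.01936 mol
n(NaN3) = (2/3) × 0.01936 = 0.01291 mol
m(NaN3) = 0.01291 × 65.01 = 0.8393 g

0.839 g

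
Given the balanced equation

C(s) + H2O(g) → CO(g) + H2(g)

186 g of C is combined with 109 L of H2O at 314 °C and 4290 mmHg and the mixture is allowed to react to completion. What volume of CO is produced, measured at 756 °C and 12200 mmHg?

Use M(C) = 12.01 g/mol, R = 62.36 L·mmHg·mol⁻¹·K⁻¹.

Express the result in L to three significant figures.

67.2 L

n(C) = 186 / 12.01 = 15.49 mol
n(H2O) = PV/RT = (4290 × 109) / (62.36 × 587.15) = 12.77 mol
For 15.49 mol C, stoichiometry requires (1/1) × 15.49 = 15.49 mol H2O; 12.77 mol is available, so H2O is limiting.
n(CO) = (1/1) × 12.77 = 12.77 mol
V(CO) = nRT/P = 12.77 × 62.36 × 1029.15 / 12200 = 67.18 L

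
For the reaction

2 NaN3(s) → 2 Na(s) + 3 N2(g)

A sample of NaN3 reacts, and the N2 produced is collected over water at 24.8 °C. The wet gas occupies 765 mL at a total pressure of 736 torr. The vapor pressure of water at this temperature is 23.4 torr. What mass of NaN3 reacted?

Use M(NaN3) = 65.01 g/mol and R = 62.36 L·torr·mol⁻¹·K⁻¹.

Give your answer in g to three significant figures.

1.27 g

P(N2) = 736 − 23.4 = 712.6 torr
n(N2) = PV/RT = (712.6 × 0.7650) / (62.36 × 297.95) = 0.02934 mol
n(NaN3) = (2/3) × 0.02934 = 0.01956 mol
m(NaN3) = 0.01956 × 65.01 = 1.272 g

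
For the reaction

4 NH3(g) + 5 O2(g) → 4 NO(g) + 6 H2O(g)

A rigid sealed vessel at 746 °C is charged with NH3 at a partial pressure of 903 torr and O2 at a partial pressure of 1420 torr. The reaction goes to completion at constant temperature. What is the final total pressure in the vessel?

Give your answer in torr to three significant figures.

2550 torr

Because the vessel is rigid and T is held at 746 °C, work the stoichiometry in partial pressures (P_i = n_iRT/V).
P(O2) required for 903 torr of NH3 = (5/4) × 903 = 1129 torr; available 1420 torr, so NH3 is limiting.
P(O2) remaining = 1420 − (5/4) × 903 = 291.2 torr
P(gaseous products) = (4+6)/4 × 903 = 2258 torr
P_total at 746 °C = 291.2 + 2258 = 2549 torr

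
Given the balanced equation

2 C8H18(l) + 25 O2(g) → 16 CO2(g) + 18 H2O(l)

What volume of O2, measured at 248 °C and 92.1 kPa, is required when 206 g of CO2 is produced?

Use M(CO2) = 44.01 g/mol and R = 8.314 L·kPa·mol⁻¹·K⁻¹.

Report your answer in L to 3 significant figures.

n(CO2) = 206.0 / 44.01 = 4.681 mol
n(O2) = (25/16) × 4.681 = 7.314 mol
V = nRT/P = 7.314 × 8.314 × 521.15 / 92.1 = 344.1 L

344 L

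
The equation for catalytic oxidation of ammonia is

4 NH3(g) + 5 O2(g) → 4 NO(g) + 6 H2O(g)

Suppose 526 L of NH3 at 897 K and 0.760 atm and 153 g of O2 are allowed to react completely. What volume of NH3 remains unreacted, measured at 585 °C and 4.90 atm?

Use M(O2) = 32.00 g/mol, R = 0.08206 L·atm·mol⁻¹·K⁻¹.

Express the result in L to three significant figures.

23.1 L

n(NH3) = PV/RT = (0.760 × 526) / (0.08206 × 897) = 5.431 mol
n(O2) = 153 / 32.00 = 4.781 mol
For 5.431 mol NH3, stoichiometry requires (5/4) × 5.431 = 6.789 mol O2; 4.781 mol is available, so O2 is limiting.
n(NH3) consumed = (4/5) × 4.781 = 3.825 mol; remaining = 5.431 − 3.825 = 1.606 mol
V(NH3) = nRT/P = 1.606 × 0.08206 × 858.15 / 4.90 = 23.08 L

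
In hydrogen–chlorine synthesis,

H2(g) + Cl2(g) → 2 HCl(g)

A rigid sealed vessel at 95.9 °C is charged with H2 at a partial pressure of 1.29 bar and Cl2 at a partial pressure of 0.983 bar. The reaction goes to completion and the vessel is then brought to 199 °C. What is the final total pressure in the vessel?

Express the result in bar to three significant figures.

2.91 bar

At constant V, partial pressures at 95.9 °C are proportional to moles, so apply stoichiometry directly to pressures.
P(Cl2) required for 1.29 bar of H2 = (1/1) × 1.29 = 1.290 bar; available 0.983 bar, so Cl2 is limiting.
P(H2) remaining = 1.29 − (1/1) × 0.983 = 0.3070 bar
P(gaseous products) = (2)/1 × 0.983 = 1.966 bar
P_total at 95.9 °C = 0.3070 + 1.966 = 2.273 bar
Scaling to 199 °C: P = 2.273 × 472.15/369.05 = 2.908 bar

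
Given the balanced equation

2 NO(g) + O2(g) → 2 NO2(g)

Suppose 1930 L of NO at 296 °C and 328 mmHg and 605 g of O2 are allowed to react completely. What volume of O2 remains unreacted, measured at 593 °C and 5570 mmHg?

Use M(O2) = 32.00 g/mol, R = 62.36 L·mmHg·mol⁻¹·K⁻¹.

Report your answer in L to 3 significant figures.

n(NO) = PV/RT = (328 × 1930) / (62.36 × 569.15) = 17.84 mol
n(O2) = 605 / 32.00 = 18.91 mol
For 17.84 mol NO, stoichiometry requires (1/2) × 17.84 = 8.920 mol O2; 18.91 mol is available, so NO is limiting.
n(O2) consumed = (1/2) × 17.84 = 8.920 mol; remaining = 18.91 − 8.920 = 9.990 mol
V(O2) = nRT/P = 9.990 × 62.36 × 866.15 / 5570 = 96.87 L

96.9 L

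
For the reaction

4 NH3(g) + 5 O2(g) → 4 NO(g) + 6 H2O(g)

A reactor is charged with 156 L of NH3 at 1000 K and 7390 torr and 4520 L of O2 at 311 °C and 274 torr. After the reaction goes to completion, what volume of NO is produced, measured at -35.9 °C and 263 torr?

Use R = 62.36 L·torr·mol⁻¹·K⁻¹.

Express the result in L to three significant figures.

1040 L

n(NH3) = PV/RT = (7390 × 156) / (62.36 × 1000) = 18.49 mol
n(O2) = PV/RT = (274 × 4520) / (62.36 × 584.15) = 34.00 mol
For 18.49 mol NH3, stoichiometry requires (5/4) × 18.49 = 23.11 mol O2; 34.00 mol is available, so NH3 is limiting.
n(NO) = (4/4) × 18.49 = 18.49 mol
V(NO) = nRT/P = 18.49 × 62.36 × 237.25 / 263 = 1040 L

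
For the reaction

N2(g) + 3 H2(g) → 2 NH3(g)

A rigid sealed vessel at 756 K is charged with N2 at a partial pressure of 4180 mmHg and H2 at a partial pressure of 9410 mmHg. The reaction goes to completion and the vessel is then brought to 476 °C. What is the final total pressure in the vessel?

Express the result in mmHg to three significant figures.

7250 mmHg

With V and T fixed, P_i ∝ n_i, so the mole ratios apply directly to partial pressures at 756 K.
P(H2) required for 4180 mmHg of N2 = (3/1) × 4180 = 12540 mmHg; available 9410 mmHg, so H2 is limiting.
P(N2) remaining = 4180 − (1/3) × 9410 = 1043 mmHg
P(gaseous products) = (2)/3 × 9410 = 6273 mmHg
P_total at 756 K = 1043 + 6273 = 7316 mmHg
Scaling to 476 °C: P = 7316 × 749.15/756 = 7250 mmHg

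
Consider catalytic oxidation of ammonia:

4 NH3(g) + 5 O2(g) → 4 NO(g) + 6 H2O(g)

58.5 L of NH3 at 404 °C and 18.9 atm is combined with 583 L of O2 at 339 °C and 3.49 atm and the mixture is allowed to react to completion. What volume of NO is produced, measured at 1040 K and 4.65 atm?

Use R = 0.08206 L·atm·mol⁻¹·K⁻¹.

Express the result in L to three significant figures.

365 L

n(NH3) = PV/RT = (18.9 × 58.5) / (0.08206 × 677.15) = 19.90 mol
n(O2) = PV/RT = (3.49 × 583) / (0.08206 × 612.15) = 40.50 mol
For 19.90 mol NH3, stoichiometry requires (5/4) × 19.90 = 24.88 mol O2; 40.50 mol is available, so NH3 is limiting.
n(NO) = (4/4) × 19.90 = 19.90 mol
V(NO) = nRT/P = 19.90 × 0.08206 × 1040 / 4.65 = 365.2 L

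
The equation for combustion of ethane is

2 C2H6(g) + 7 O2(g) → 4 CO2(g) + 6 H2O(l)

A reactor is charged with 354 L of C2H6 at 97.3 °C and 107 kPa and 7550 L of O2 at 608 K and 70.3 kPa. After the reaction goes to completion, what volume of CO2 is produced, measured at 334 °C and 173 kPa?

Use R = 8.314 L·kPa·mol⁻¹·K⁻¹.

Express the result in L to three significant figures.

n(C2H6) = PV/RT = (107 × 354) / (8.314 × 370.45) = 12.30 mol
n(O2) = PV/RT = (70.3 × 7550) / (8.314 × 608) = 105.0 mol
For 12.30 mol C2H6, stoichiometry requires (7/2) × 12.30 = 43.05 mol O2; 105.0 mol is available, so C2H6 is limiting.
n(CO2) = (4/2) × 12.30 = 24.60 mol
V(CO2) = nRT/P = 24.60 × 8.314 × 607.15 / 173 = 717.8 L

718 L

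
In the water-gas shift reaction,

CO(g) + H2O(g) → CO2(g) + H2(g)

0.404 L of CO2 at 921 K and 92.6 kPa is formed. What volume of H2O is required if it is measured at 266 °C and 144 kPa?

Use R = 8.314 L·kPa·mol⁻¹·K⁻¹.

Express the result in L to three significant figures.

n(CO2) = PV/RT = (92.6 × 0.404) / (8.314 × 921) = 0.004886 mol
n(H2O) = (1/1) × 0.004886 = 0.004886 mol
V = nRT/P = 0.004886 × 8.314 × 539.15 / 144 = 0.1521 L

0.152 L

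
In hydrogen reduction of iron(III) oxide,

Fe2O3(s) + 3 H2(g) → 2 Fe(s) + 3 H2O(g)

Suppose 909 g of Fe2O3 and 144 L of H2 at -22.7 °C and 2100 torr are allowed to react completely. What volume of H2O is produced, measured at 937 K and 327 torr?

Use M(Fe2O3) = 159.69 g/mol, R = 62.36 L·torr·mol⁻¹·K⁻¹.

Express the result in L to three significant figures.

n(Fe2O3) = 909 / 159.69 = 5.692 mol
n(H2) = PV/RT = (2100 × 144) / (62.36 × 250.45) = 19.36 mol
For 5.692 mol Fe2O3, stoichiometry requires (3/1) × 5.692 = 17.08 mol H2; 19.36 mol is available, so Fe2O3 is limiting.
n(H2O) = (3/1) × 5.692 = 17.08 mol
V(H2O) = nRT/P = 17.08 × 62.36 × 937 / 327 = 3052 L

3050 L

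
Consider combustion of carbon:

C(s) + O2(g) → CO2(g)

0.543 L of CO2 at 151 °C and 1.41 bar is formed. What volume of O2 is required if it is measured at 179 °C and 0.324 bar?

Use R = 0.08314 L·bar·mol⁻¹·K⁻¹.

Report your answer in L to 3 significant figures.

2.52 L

n(CO2) = PV/RT = (1.41 × 0.543) / (0.08314 × 424.15) = 0.02171 mol
n(O2) = (1/1) × 0.02171 = 0.02171 mol
V = nRT/P = 0.02171 × 0.08314 × 452.15 / 0.324 = 2.519 L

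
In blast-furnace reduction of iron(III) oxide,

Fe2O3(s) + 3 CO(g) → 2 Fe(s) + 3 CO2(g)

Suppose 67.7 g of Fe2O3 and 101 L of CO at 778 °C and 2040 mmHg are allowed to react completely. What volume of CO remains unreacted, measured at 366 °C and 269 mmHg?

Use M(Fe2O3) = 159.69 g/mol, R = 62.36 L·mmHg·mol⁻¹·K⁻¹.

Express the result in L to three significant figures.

n(Fe2O3) = 67.7 / 159.69 = 0.4239 mol
n(CO) = PV/RT = (2040 × 101) / (62.36 × 1051.15) = 3.143 mol
For 0.4239 mol Fe2O3, stoichiometry requires (3/1) × 0.4239 = 1.272 mol CO; 3.143 mol is available, so Fe2O3 is limiting.
n(CO) consumed = (3/1) × 0.4239 = 1.272 mol; remaining = 3.143 − 1.272 = 1.871 mol
V(CO) = nRT/P = 1.871 × 62.36 × 639.15 / 269 = 277.2 L

277 L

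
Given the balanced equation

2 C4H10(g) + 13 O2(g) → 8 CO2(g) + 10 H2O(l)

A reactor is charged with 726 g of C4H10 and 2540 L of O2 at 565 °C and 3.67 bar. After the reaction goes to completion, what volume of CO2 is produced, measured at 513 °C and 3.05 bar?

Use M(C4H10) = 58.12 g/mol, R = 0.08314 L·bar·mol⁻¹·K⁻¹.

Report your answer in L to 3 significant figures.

1070 L

n(C4H10) = 726 / 58.12 = 12.49 mol
n(O2) = PV/RT = (3.67 × 2540) / (0.08314 × 838.15) = 133.8 mol
For 12.49 mol C4H10, stoichiometry requires (13/2) × 12.49 = 81.19 mol O2; 133.8 mol is available, so C4H10 is limiting.
n(CO2) = (8/2) × 12.49 = 49.96 mol
V(CO2) = nRT/P = 49.96 × 0.08314 × 786.15 / 3.05 = 1071 L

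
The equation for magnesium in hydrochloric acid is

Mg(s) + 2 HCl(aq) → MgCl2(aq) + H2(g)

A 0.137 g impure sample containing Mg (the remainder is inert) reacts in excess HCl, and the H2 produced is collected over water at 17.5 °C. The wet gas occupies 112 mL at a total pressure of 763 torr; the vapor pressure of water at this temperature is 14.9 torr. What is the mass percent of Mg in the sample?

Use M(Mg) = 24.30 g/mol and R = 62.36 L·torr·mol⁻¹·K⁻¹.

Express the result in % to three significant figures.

82.0 %

P(H2) = 763 − 14.9 = 748.1 torr
n(H2) = PV/RT = (748.1 × 0.1120) / (62.36 × 290.65) = 0.004623 mol
n(Mg) = (1/1) × 0.004623 = 0.004623 mol
m(Mg) = 0.004623 × 24.30 = 0.1123 g
%Mg = 0.1123 / 0.137 × 100 = 81.97%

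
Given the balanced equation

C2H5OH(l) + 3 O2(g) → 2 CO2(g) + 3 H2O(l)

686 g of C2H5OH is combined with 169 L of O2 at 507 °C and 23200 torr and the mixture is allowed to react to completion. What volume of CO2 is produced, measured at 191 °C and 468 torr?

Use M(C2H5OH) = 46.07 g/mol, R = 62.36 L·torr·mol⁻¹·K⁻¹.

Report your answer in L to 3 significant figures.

1840 L

n(C2H5OH) = 686 / 46.07 = 14.89 mol
n(O2) = PV/RT = (23200 × 169) / (62.36 × 780.15) = 80.59 mol
For 14.89 mol C2H5OH, stoichiometry requires (3/1) × 14.89 = 44.67 mol O2; 80.59 mol is available, so C2H5OH is limiting.
n(CO2) = (2/1) × 14.89 = 29.78 mol
V(CO2) = nRT/P = 29.78 × 62.36 × 464.15 / 468 = 1842 L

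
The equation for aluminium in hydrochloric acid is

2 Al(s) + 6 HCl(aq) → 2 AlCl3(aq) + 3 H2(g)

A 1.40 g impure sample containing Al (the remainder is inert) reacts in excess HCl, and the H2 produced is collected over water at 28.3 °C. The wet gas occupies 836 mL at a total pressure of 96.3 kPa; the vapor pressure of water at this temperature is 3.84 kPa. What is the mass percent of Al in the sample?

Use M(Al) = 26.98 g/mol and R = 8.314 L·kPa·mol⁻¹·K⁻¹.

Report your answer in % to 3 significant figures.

P(H2) = 96.3 − 3.84 = 92.46 kPa
n(H2) = PV/RT = (92.46 × 0.8360) / (8.314 × 301.45) = 0.03084 mol
n(Al) = (2/3) × 0.03084 = 0.02056 mol
m(Al) = 0.02056 × 26.98 = 0.5547 g
%Al = 0.5547 / 1.40 × 100 = 39.62%

39.6 %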